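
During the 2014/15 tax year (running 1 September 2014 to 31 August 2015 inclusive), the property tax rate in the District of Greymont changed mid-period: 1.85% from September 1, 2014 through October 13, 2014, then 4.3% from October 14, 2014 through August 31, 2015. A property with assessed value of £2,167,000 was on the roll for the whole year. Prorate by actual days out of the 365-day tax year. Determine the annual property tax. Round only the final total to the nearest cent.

£86,926.38

September 1 – October 13, 2014: 43 days at 1.85% → £2,167,000 × 1.85% × 43/365 = £4,722.8726
October 14, 2014 – August 31, 2015: 322 days at 4.3% → £2,167,000 × 4.3% × 322/365 = £82,203.5123
Total = £86,926.3849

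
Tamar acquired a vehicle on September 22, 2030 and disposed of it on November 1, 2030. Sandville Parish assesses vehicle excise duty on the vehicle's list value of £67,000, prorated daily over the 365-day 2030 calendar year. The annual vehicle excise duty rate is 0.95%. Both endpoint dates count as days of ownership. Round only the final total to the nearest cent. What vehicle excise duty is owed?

Days held (September 22 – November 1, 2030): 41 out of 365
Tax = £67,000 × 0.95% × 41/365 = £71.4973

£71.50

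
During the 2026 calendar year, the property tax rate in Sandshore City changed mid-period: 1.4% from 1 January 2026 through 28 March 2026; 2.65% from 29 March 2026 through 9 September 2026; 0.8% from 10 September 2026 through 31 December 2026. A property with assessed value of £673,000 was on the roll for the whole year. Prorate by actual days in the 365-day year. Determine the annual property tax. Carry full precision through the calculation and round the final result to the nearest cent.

1 January – 28 March 2026: 87 days at 1.4% → £673,000 × 1.4% × 87/365 = £2,245.7918
29 March – 9 September 2026: 165 days at 2.65% → £673,000 × 2.65% × 165/365 = £8,062.1712
10 September – 31 December 2026: 113 days at 0.8% → £673,000 × 0.8% × 113/365 = £1,666.8274
Total = £11,974.7904

£11,974.79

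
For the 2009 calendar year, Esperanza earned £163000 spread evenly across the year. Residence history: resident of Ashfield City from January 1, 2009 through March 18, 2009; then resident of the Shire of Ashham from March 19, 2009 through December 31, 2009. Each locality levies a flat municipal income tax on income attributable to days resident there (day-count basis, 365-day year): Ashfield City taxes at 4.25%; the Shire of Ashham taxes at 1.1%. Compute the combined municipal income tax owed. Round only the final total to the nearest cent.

Ashfield City, January 1 – March 18, 2009: 77 days → £163000 × 4.25% × 77/365 = £1461.4178
The Shire of Ashham, March 19 – December 31, 2009: 288 days → £163000 × 1.1% × 288/365 = £1414.7507
Total = £2876.1685

£2876.17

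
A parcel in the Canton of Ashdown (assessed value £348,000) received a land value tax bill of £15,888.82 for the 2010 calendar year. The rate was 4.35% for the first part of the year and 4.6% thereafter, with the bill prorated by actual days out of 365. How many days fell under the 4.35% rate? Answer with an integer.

Let d = days at the first rate; then 365 − d days at the second rate.
£348,000 × [4.35%·d + 4.6%·(365−d)] / 365 = £15,888.82
Solving gives d = 50, so the new rate took effect on 20 Feb 2010.

50 days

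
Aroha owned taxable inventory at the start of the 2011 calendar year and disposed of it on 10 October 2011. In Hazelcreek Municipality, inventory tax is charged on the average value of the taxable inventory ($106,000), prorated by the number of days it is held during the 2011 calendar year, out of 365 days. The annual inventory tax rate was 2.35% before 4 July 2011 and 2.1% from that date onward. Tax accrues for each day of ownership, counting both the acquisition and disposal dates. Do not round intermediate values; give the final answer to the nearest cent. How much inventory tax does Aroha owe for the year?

1 January – 3 July 2011: 184 days at 2.35% → $106,000 × 2.35% × 184/365 = $1,255.7370
4 July – 10 October 2011: 99 days at 2.1% → $106,000 × 2.1% × 99/365 = $603.7644
Total = $1,859.5014

$1,859.50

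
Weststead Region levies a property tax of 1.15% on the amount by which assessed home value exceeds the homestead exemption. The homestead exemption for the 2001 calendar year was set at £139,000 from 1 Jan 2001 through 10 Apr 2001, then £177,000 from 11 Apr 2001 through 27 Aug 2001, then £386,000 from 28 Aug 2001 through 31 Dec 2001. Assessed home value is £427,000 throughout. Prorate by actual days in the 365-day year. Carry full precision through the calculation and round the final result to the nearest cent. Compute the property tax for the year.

£2,165.02

1 Jan – 10 Apr 2001: 100 days, exemption £139,000 → (£427,000 − £139,000) × 1.15% × 100/365 = £907.3973
11 Apr – 27 Aug 2001: 139 days, exemption £177,000 → (£427,000 − £177,000) × 1.15% × 139/365 = £1,094.8630
28 Aug – 31 Dec 2001: 126 days, exemption £386,000 → (£427,000 − £386,000) × 1.15% × 126/365 = £162.7644
Total = £2,165.0247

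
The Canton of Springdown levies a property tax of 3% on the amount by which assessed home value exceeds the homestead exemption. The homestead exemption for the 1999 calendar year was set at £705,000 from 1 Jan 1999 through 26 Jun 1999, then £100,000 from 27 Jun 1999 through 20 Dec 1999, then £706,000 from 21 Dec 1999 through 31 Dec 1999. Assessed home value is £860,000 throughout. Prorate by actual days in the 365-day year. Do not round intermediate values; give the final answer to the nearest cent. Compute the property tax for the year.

£13,450.60

1 Jan – 26 Jun 1999: 177 days, exemption £705,000 → (£860,000 − £705,000) × 3% × 177/365 = £2,254.9315
27 Jun – 20 Dec 1999: 177 days, exemption £100,000 → (£860,000 − £100,000) × 3% × 177/365 = £11,056.4384
21 Dec – 31 Dec 1999: 11 days, exemption £706,000 → (£860,000 − £706,000) × 3% × 11/365 = £139.2329
Total = £13,450.6027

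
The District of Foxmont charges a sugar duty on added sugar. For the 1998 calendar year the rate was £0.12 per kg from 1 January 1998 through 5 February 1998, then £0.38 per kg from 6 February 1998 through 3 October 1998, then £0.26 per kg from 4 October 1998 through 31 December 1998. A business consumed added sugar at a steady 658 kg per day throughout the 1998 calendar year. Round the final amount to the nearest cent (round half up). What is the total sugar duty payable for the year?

£78,078.28

1 January – 5 February 1998: 36 days × 658 kg/day = 23,688 kg at £0.12/kg → £2,842.56
6 February – 3 October 1998: 240 days × 658 kg/day = 157,920 kg at £0.38/kg → £60,009.60
4 October – 31 December 1998: 89 days × 658 kg/day = 58,562 kg at £0.26/kg → £15,226.12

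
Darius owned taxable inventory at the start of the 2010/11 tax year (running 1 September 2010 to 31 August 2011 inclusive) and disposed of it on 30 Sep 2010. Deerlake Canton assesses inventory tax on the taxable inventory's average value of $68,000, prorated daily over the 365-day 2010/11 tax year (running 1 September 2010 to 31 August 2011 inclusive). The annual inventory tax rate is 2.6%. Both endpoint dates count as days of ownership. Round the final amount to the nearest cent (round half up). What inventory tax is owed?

Days held (1 Sep – 30 Sep 2010): 30 out of 365
Tax = $68,000 × 2.6% × 30/365 = $145.3151

$145.32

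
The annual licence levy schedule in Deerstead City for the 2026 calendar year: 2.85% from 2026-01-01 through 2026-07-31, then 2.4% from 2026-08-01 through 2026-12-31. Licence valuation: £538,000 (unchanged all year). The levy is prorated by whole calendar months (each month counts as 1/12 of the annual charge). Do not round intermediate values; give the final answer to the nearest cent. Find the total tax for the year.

2026-01-01 to 2026-07-31: 7 months at 2.85% → £538,000 × 2.85% × 7/12 = £8,944.2500
2026-08-01 to 2026-12-31: 5 months at 2.4% → £538,000 × 2.4% × 5/12 = £5,380.0000
Total = £14,324.2500

£14,324.25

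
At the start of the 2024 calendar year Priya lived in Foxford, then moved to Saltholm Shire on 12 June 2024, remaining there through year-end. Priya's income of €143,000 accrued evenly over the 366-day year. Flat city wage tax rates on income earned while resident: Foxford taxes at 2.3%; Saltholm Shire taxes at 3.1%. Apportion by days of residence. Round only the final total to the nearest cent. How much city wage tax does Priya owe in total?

Foxford, 1 January – 11 June 2024: 163 days → €143,000 × 2.3% × 163/366 = €1,464.7732
Saltholm Shire, 12 June – 31 December 2024: 203 days → €143,000 × 3.1% × 203/366 = €2,458.7404
Total = €3,923.5137

€3,923.51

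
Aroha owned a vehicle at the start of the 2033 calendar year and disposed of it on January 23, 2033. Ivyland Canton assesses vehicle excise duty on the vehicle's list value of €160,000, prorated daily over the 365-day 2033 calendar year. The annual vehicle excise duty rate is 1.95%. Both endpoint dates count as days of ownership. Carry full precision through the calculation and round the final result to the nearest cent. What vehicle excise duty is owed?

Days held (January 1 – January 23, 2033): 23 out of 365
Tax = €160,000 × 1.95% × 23/365 = €196.6027

€196.60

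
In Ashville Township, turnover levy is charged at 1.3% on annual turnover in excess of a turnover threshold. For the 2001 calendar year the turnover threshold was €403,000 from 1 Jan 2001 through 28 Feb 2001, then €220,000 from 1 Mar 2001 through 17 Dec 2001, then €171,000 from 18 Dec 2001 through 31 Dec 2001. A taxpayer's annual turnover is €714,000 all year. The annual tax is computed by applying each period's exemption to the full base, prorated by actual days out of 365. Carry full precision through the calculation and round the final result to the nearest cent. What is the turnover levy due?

1 Jan – 28 Feb 2001: 59 days, exemption €403,000 → (€714,000 − €403,000) × 1.3% × 59/365 = €653.5260
1 Mar – 17 Dec 2001: 292 days, exemption €220,000 → (€714,000 − €220,000) × 1.3% × 292/365 = €5,137.6000
18 Dec – 31 Dec 2001: 14 days, exemption €171,000 → (€714,000 − €171,000) × 1.3% × 14/365 = €270.7562
Total = €6,061.8822

€6,061.88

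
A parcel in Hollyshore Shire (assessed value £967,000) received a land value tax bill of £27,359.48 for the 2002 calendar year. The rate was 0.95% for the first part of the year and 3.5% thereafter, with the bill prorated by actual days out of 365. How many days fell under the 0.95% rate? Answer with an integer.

96 days

Let d = days at the first rate; then 365 − d days at the second rate.
£967,000 × [0.95%·d + 3.5%·(365−d)] / 365 = £27,359.48
Solving gives d = 96, so the new rate took effect on April 7, 2002.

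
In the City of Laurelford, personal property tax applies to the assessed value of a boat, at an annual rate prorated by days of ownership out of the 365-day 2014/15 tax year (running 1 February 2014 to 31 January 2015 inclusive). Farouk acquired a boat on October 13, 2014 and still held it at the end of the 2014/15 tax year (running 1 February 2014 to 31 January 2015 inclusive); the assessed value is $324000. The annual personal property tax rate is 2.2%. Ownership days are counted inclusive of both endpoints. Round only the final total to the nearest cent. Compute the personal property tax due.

Days held (October 13, 2014 – January 31, 2015): 111 out of 365
Tax = $324000 × 2.2% × 111/365 = $2167.6932

$2167.69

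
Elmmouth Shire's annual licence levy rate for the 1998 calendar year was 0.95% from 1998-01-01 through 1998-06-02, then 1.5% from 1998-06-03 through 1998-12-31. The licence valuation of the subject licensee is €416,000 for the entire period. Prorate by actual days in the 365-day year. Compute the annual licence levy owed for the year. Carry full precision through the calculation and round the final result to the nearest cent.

1998-01-01 to 1998-06-02: 153 days at 0.95% → €416,000 × 0.95% × 153/365 = €1,656.5918
1998-06-03 to 1998-12-31: 212 days at 1.5% → €416,000 × 1.5% × 212/365 = €3,624.3288
Total = €5,280.9205

€5,280.92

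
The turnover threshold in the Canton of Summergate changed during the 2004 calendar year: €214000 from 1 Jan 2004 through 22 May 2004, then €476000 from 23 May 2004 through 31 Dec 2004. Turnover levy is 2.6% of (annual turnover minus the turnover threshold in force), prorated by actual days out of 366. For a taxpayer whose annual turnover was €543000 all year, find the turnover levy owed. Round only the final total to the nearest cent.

1 Jan – 22 May 2004: 143 days, exemption €214000 → (€543000 − €214000) × 2.6% × 143/366 = €3342.1366
23 May – 31 Dec 2004: 223 days, exemption €476000 → (€543000 − €476000) × 2.6% × 223/366 = €1061.3825
Total = €4403.5191

€4403.52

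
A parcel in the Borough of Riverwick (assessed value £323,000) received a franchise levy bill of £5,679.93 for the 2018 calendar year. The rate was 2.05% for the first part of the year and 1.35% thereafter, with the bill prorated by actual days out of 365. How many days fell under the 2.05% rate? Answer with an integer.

Let d = days at the first rate; then 365 − d days at the second rate.
£323,000 × [2.05%·d + 1.35%·(365−d)] / 365 = £5,679.93
Solving gives d = 213, so the new rate took effect on 2 Aug 2018.

213 days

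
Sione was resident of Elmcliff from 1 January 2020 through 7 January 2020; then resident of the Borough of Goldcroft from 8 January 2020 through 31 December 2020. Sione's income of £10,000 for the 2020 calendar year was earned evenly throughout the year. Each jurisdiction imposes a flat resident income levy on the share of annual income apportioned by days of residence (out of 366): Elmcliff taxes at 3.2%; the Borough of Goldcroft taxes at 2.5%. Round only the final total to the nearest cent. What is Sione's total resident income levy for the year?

Elmcliff, 1 January – 7 January 2020: 7 days → £10,000 × 3.2% × 7/366 = £6.1202
The Borough of Goldcroft, 8 January – 31 December 2020: 359 days → £10,000 × 2.5% × 359/366 = £245.2186
Total = £251.3388

£251.34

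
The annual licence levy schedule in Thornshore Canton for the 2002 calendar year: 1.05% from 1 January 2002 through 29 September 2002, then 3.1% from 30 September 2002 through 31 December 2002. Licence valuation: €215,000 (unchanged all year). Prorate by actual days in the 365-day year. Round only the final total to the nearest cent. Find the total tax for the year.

€3,380.51

1 January – 29 September 2002: 272 days at 1.05% → €215,000 × 1.05% × 272/365 = €1,682.3014
30 September – 31 December 2002: 93 days at 3.1% → €215,000 × 3.1% × 93/365 = €1,698.2055
Total = €3,380.5068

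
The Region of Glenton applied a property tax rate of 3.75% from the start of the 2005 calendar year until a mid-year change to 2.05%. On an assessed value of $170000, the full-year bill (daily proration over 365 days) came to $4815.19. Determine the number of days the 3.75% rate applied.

168 days

Let d = days at the first rate; then 365 − d days at the second rate.
$170000 × [3.75%·d + 2.05%·(365−d)] / 365 = $4815.19
Solving gives d = 168, so the new rate took effect on 18 Jun 2005.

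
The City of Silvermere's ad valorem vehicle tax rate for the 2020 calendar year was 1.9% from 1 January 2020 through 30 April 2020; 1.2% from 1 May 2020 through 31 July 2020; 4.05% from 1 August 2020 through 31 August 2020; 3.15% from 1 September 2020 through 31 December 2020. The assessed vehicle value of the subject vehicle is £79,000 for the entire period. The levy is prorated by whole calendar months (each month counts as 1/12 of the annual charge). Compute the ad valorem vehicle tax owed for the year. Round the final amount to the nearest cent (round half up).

£1,833.46

1 January – 30 April 2020: 4 months at 1.9% → £79,000 × 1.9% × 4/12 = £500.3333
1 May – 31 July 2020: 3 months at 1.2% → £79,000 × 1.2% × 3/12 = £237.0000
1 August – 31 August 2020: 1 month at 4.05% → £79,000 × 4.05% × 1/12 = £266.6250
1 September – 31 December 2020: 4 months at 3.15% → £79,000 × 3.15% × 4/12 = £829.5000
Total = £1,833.4583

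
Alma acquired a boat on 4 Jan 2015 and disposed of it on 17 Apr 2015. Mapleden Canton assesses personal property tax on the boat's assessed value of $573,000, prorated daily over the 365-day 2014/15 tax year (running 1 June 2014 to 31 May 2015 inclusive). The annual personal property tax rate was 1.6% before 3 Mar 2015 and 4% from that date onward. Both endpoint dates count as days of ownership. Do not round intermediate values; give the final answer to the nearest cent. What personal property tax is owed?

4 Jan – 2 Mar 2015: 58 days at 1.6% → $573,000 × 1.6% × 58/365 = $1,456.8329
3 Mar – 17 Apr 2015: 46 days at 4% → $573,000 × 4% × 46/365 = $2,888.5479
Total = $4,345.3808

$4,345.38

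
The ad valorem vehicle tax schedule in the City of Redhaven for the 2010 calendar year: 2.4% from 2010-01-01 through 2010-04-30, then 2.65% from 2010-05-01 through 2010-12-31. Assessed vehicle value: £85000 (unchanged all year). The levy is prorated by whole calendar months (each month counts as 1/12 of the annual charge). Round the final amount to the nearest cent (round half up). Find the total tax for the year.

2010-01-01 to 2010-04-30: 4 months at 2.4% → £85000 × 2.4% × 4/12 = £680.0000
2010-05-01 to 2010-12-31: 8 months at 2.65% → £85000 × 2.65% × 8/12 = £1501.6667
Total = £2181.6667

£2181.67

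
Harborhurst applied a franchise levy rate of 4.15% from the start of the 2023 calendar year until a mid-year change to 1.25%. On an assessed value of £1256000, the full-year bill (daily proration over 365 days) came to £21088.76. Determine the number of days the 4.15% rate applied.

54 days

Let d = days at the first rate; then 365 − d days at the second rate.
£1256000 × [4.15%·d + 1.25%·(365−d)] / 365 = £21088.76
Solving gives d = 54, so the new rate took effect on 24 Feb 2023.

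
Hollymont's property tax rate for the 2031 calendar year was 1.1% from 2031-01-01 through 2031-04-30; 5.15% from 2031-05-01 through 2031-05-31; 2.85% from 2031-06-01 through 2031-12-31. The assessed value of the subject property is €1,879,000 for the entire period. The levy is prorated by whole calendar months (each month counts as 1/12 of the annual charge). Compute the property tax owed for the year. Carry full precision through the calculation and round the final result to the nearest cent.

2031-01-01 to 2031-04-30: 4 months at 1.1% → €1,879,000 × 1.1% × 4/12 = €6,889.6667
2031-05-01 to 2031-05-31: 1 month at 5.15% → €1,879,000 × 5.15% × 1/12 = €8,064.0417
2031-06-01 to 2031-12-31: 7 months at 2.85% → €1,879,000 × 2.85% × 7/12 = €31,238.3750
Total = €46,192.0833

€46,192.08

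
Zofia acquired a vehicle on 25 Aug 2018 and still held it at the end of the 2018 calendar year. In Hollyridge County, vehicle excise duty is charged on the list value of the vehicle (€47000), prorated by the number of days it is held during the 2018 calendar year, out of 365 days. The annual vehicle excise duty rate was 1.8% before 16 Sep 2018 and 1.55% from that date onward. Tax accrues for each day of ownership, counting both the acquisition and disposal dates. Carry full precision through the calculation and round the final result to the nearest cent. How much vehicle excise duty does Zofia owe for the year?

€264.55

25 Aug – 15 Sep 2018: 22 days at 1.8% → €47000 × 1.8% × 22/365 = €50.9918
16 Sep – 31 Dec 2018: 107 days at 1.55% → €47000 × 1.55% × 107/365 = €213.5603
Total = €264.5521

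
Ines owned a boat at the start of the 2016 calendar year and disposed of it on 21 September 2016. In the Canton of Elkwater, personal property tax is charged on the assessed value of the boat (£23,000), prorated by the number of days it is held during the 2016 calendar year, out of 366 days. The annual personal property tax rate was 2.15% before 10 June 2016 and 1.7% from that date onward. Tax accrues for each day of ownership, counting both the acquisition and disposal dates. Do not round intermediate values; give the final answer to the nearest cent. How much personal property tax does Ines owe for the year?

£328.63

1 January – 9 June 2016: 161 days at 2.15% → £23,000 × 2.15% × 161/366 = £217.5260
10 June – 21 September 2016: 104 days at 1.7% → £23,000 × 1.7% × 104/366 = £111.1038
Total = £328.6298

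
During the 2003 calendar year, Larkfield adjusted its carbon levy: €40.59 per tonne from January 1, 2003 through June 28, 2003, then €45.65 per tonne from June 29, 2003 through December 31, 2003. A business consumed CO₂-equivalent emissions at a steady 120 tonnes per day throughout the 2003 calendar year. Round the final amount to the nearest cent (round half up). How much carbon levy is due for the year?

January 1 – June 28, 2003: 179 days × 120 tonnes/day = 21,480 tonnes at €40.59/tonne → €871,873.20
June 29 – December 31, 2003: 186 days × 120 tonnes/day = 22,320 tonnes at €45.65/tonne → €1,018,908.00

€1,890,781.20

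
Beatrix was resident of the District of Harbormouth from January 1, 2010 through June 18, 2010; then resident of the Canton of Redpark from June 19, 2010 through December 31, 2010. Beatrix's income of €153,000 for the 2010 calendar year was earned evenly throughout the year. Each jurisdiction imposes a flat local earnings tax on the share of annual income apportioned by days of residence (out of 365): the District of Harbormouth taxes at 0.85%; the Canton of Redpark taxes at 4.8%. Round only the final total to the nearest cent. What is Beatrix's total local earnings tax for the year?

The District of Harbormouth, January 1 – June 18, 2010: 169 days → €153,000 × 0.85% × 169/365 = €602.1493
The Canton of Redpark, June 19 – December 31, 2010: 196 days → €153,000 × 4.8% × 196/365 = €3,943.6274
Total = €4,545.7767

€4,545.78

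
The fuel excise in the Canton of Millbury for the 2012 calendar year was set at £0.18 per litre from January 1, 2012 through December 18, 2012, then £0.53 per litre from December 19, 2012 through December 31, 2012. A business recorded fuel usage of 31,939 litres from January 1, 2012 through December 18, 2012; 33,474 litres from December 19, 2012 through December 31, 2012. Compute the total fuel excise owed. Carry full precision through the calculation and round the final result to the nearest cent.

January 1 – December 18, 2012: 31,939 litres at £0.18/litre → £5749.02
December 19 – December 31, 2012: 33,474 litres at £0.53/litre → £17741.22

£23490.24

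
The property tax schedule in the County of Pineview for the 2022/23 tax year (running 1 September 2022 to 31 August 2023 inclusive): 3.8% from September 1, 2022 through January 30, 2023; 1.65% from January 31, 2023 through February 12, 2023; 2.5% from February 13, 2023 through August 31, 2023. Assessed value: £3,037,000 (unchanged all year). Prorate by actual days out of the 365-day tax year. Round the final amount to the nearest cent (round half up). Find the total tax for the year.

£91,446.98

September 1, 2022 – January 30, 2023: 152 days at 3.8% → £3,037,000 × 3.8% × 152/365 = £48,059.4849
January 31 – February 12, 2023: 13 days at 1.65% → £3,037,000 × 1.65% × 13/365 = £1,784.7575
February 13 – August 31, 2023: 200 days at 2.5% → £3,037,000 × 2.5% × 200/365 = £41,602.7397
Total = £91,446.9822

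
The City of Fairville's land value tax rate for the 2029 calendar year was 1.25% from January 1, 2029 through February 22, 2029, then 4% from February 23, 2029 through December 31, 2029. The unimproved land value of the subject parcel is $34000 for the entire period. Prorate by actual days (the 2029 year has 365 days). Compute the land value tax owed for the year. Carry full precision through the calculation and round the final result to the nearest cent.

$1224.23

January 1 – February 22, 2029: 53 days at 1.25% → $34000 × 1.25% × 53/365 = $61.7123
February 23 – December 31, 2029: 312 days at 4% → $34000 × 4% × 312/365 = $1162.5205
Total = $1224.2329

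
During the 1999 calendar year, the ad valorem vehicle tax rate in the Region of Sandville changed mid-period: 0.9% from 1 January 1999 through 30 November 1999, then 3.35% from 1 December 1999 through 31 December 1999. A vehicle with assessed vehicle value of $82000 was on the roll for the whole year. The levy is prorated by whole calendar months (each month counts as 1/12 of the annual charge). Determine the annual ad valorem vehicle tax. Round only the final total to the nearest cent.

$905.42

1 January – 30 November 1999: 11 months at 0.9% → $82000 × 0.9% × 11/12 = $676.5000
1 December – 31 December 1999: 1 month at 3.35% → $82000 × 3.35% × 1/12 = $228.9167
Total = $905.4167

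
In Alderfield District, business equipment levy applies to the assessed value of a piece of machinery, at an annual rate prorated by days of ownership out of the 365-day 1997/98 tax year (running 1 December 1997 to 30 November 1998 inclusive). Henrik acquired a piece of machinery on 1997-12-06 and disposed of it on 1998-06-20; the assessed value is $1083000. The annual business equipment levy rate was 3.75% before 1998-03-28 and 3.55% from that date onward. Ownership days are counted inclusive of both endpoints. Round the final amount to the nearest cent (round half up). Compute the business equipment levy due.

1997-12-06 to 1998-03-27: 112 days at 3.75% → $1083000 × 3.75% × 112/365 = $12461.9178
1998-03-28 to 1998-06-20: 85 days at 3.55% → $1083000 × 3.55% × 85/365 = $8953.2945
Total = $21415.2123

$21415.21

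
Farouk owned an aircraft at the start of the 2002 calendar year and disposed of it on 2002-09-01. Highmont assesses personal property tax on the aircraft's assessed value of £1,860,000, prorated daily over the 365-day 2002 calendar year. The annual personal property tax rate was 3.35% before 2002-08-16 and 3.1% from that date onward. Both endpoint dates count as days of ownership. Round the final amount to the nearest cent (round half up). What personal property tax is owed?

£41,437.23

2002-01-01 to 2002-08-15: 227 days at 3.35% → £1,860,000 × 3.35% × 227/365 = £38,751.6986
2002-08-16 to 2002-09-01: 17 days at 3.1% → £1,860,000 × 3.1% × 17/365 = £2,685.5342
Total = £41,437.2329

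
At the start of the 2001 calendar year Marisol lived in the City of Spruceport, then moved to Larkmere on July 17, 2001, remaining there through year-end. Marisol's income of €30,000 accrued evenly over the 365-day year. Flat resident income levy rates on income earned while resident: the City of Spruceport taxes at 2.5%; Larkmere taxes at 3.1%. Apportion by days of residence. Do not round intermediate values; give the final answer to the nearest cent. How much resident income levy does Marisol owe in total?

€832.85

The City of Spruceport, January 1 – July 16, 2001: 197 days → €30,000 × 2.5% × 197/365 = €404.7945
Larkmere, July 17 – December 31, 2001: 168 days → €30,000 × 3.1% × 168/365 = €428.0548
Total = €832.8493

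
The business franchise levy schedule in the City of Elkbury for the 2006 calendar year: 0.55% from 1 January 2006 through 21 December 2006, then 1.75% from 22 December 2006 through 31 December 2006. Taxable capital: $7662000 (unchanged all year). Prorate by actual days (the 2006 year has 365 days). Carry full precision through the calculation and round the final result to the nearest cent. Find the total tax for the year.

$44660.01

1 January – 21 December 2006: 355 days at 0.55% → $7662000 × 0.55% × 355/365 = $40986.4521
22 December – 31 December 2006: 10 days at 1.75% → $7662000 × 1.75% × 10/365 = $3673.5616
Total = $44660.0137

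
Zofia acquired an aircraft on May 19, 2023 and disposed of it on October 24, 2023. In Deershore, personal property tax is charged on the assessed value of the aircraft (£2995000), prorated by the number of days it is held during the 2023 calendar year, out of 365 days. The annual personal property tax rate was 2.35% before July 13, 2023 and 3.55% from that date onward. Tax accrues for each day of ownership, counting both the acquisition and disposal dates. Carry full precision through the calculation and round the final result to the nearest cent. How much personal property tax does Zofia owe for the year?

£40900.21

May 19 – July 12, 2023: 55 days at 2.35% → £2995000 × 2.35% × 55/365 = £10605.5822
July 13 – October 24, 2023: 104 days at 3.55% → £2995000 × 3.55% × 104/365 = £30294.6301
Total = £40900.2123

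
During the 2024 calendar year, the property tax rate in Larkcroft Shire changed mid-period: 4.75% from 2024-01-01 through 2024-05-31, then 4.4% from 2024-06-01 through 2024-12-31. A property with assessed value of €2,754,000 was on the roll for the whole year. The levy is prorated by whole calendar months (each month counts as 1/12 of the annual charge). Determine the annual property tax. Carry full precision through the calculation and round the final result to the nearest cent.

2024-01-01 to 2024-05-31: 5 months at 4.75% → €2,754,000 × 4.75% × 5/12 = €54,506.2500
2024-06-01 to 2024-12-31: 7 months at 4.4% → €2,754,000 × 4.4% × 7/12 = €70,686.0000
Total = €125,192.2500

€125,192.25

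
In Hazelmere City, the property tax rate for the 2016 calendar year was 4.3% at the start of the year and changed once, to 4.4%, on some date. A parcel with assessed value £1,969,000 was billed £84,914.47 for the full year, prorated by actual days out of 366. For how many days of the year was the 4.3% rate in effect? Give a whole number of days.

Let d = days at the first rate; then 366 − d days at the second rate.
£1,969,000 × [4.3%·d + 4.4%·(366−d)] / 366 = £84,914.47
Solving gives d = 320, so the new rate took effect on November 16, 2016.

320 days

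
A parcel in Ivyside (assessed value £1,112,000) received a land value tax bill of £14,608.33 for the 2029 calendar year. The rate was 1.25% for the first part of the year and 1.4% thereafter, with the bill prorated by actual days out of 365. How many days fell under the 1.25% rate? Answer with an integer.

Let d = days at the first rate; then 365 − d days at the second rate.
£1,112,000 × [1.25%·d + 1.4%·(365−d)] / 365 = £14,608.33
Solving gives d = 210, so the new rate took effect on 30 July 2029.

210 days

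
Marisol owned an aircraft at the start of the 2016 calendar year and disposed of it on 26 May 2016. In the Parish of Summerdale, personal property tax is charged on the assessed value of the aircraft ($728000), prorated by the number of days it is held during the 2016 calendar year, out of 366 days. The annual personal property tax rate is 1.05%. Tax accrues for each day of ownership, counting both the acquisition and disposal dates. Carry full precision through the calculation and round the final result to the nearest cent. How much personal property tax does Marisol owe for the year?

Days held (1 January – 26 May 2016): 147 out of 366
Tax = $728000 × 1.05% × 147/366 = $3070.1311

$3070.13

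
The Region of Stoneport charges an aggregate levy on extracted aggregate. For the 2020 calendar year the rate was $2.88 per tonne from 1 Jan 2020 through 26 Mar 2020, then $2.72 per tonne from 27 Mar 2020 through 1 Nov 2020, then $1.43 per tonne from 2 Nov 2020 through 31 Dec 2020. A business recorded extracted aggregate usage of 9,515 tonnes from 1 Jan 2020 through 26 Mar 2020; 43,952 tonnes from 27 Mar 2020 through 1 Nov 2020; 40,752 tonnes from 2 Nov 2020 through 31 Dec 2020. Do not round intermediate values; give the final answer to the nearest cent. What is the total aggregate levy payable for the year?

1 Jan – 26 Mar 2020: 9,515 tonnes at $2.88/tonne → $27,403.20
27 Mar – 1 Nov 2020: 43,952 tonnes at $2.72/tonne → $119,549.44
2 Nov – 31 Dec 2020: 40,752 tonnes at $1.43/tonne → $58,275.36

$205,228.00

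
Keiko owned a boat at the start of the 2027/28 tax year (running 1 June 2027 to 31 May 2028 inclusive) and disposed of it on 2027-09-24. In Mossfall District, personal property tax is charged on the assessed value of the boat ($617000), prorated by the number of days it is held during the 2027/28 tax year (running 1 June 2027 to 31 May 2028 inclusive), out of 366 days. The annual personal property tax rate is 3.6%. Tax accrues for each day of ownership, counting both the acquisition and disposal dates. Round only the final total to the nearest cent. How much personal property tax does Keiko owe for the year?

Days held (2027-06-01 to 2027-09-24): 116 out of 366
Tax = $617000 × 3.6% × 116/366 = $7039.8689

$7039.87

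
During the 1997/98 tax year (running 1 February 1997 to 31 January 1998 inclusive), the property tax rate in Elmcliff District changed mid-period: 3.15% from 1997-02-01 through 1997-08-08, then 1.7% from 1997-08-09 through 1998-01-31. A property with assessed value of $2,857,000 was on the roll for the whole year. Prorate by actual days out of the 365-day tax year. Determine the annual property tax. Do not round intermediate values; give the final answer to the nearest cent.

$70,019.98

1997-02-01 to 1997-08-08: 189 days at 3.15% → $2,857,000 × 3.15% × 189/365 = $46,600.4096
1997-08-09 to 1998-01-31: 176 days at 1.7% → $2,857,000 × 1.7% × 176/365 = $23,419.5726
Total = $70,019.9822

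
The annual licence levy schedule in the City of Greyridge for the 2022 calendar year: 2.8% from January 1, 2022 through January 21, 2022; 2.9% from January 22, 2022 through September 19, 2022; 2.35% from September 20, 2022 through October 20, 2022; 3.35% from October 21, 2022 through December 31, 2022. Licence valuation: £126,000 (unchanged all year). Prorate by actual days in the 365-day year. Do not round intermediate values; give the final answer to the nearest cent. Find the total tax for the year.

January 1 – January 21, 2022: 21 days at 2.8% → £126,000 × 2.8% × 21/365 = £202.9808
January 22 – September 19, 2022: 241 days at 2.9% → £126,000 × 2.9% × 241/365 = £2,412.6411
September 20 – October 20, 2022: 31 days at 2.35% → £126,000 × 2.35% × 31/365 = £251.4822
October 21 – December 31, 2022: 72 days at 3.35% → £126,000 × 3.35% × 72/365 = £832.6356
Total = £3,699.7397

£3,699.74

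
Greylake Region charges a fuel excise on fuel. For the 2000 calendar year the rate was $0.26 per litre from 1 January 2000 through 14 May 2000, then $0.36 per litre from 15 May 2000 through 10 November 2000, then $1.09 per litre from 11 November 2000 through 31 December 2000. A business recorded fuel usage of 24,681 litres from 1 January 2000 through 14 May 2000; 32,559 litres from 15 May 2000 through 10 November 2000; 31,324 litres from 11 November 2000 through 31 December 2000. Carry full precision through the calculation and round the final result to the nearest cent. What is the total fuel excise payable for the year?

$52,281.46

1 January – 14 May 2000: 24,681 litres at $0.26/litre → $6,417.06
15 May – 10 November 2000: 32,559 litres at $0.36/litre → $11,721.24
11 November – 31 December 2000: 31,324 litres at $1.09/litre → $34,143.16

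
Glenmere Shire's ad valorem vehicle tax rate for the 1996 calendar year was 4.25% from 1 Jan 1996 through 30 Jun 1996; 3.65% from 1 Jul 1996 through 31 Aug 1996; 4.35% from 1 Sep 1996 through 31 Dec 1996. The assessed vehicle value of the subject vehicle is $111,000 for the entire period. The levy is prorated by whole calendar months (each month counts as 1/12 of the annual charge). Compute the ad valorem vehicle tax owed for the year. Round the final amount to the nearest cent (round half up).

1 Jan – 30 Jun 1996: 6 months at 4.25% → $111,000 × 4.25% × 6/12 = $2,358.7500
1 Jul – 31 Aug 1996: 2 months at 3.65% → $111,000 × 3.65% × 2/12 = $675.2500
1 Sep – 31 Dec 1996: 4 months at 4.35% → $111,000 × 4.35% × 4/12 = $1,609.5000
Total = $4,643.5000

$4,643.50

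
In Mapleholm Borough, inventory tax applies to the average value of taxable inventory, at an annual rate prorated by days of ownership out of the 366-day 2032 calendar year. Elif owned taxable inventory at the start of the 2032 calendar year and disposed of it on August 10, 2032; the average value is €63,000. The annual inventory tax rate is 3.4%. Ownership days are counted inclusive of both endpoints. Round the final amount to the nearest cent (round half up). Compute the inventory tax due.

Days held (January 1 – August 10, 2032): 223 out of 366
Tax = €63,000 × 3.4% × 223/366 = €1,305.0984

€1,305.10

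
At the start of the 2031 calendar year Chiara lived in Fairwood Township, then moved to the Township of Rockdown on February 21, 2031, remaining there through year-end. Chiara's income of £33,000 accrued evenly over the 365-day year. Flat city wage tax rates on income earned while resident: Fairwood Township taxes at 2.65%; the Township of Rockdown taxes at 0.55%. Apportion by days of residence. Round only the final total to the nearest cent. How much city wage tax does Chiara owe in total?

Fairwood Township, January 1 – February 20, 2031: 51 days → £33,000 × 2.65% × 51/365 = £122.1904
The Township of Rockdown, February 21 – December 31, 2031: 314 days → £33,000 × 0.55% × 314/365 = £156.1397
Total = £278.3301

£278.33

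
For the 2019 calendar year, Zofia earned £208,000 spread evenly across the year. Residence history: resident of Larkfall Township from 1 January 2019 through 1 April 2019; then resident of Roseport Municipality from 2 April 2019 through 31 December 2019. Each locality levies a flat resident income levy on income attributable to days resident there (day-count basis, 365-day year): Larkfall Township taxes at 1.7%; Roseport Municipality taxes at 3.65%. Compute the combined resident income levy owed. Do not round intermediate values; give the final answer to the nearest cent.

Larkfall Township, 1 January – 1 April 2019: 91 days → £208,000 × 1.7% × 91/365 = £881.5781
Roseport Municipality, 2 April – 31 December 2019: 274 days → £208,000 × 3.65% × 274/365 = £5,699.2000
Total = £6,580.7781

£6,580.78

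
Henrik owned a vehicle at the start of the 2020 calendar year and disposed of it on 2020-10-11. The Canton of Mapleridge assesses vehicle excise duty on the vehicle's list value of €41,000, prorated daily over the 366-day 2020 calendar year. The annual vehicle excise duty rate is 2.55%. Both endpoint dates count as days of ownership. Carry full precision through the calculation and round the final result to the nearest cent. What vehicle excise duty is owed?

€814.12

Days held (2020-01-01 to 2020-10-11): 285 out of 366
Tax = €41,000 × 2.55% × 285/366 = €814.1189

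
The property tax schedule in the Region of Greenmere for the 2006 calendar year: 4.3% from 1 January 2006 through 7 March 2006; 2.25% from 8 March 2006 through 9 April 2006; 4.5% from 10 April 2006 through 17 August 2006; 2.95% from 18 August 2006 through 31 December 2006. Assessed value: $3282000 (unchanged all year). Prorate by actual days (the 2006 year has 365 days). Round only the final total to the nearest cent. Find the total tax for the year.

$120872.01

1 January – 7 March 2006: 66 days at 4.3% → $3282000 × 4.3% × 66/365 = $25518.6740
8 March – 9 April 2006: 33 days at 2.25% → $3282000 × 2.25% × 33/365 = $6676.3973
10 April – 17 August 2006: 130 days at 4.5% → $3282000 × 4.5% × 130/365 = $52601.9178
18 August – 31 December 2006: 136 days at 2.95% → $3282000 × 2.95% × 136/365 = $36075.0247
Total = $120872.0137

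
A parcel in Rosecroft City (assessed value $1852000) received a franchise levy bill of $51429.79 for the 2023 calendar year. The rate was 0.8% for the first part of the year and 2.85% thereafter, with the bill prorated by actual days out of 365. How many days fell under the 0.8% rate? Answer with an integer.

Let d = days at the first rate; then 365 − d days at the second rate.
$1852000 × [0.8%·d + 2.85%·(365−d)] / 365 = $51429.79
Solving gives d = 13, so the new rate took effect on 14 Jan 2023.

13 days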